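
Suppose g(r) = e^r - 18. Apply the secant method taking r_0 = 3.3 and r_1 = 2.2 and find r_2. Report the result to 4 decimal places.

g(3.3) = 9.112639, g(2.2) = -8.974987
r_2 = 2.200000 − (-8.974987)·(2.200000 − 3.300000) / (-8.974987 − 9.112639) = 2.200000 − (9.872485)/(-18.087625) = 2.745814

2.7458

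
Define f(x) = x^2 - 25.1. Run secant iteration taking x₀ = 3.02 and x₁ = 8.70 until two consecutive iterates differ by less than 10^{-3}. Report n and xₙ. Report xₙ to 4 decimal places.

f(3.02) = -15.979600, f(8.70) = 50.590000
x₂ = 8.700000 − 50.590000·(5.680000)/(66.569600) = 4.383447;  |Δ| = 4.316553
f(4.383447) = -5.885392
x₃ = 4.383447 − (-5.885392)·(-4.316553)/(-56.475392) = 4.833282;  |Δ| = 0.449835
f(4.833282) = -1.739385
x₄ = 4.833282 − (-1.739385)·(0.449835)/(4.146007) = 5.022002;  |Δ| = 0.188720
f(5.022002) = 0.120508
x₅ = 5.022002 − 0.120508·(0.188720)/(1.859893) = 5.009775;  |Δ| = 0.012228
f(5.009775) = -0.002158
x₆ = 5.009775 − (-0.002158)·(-0.012228)/(-0.122667) = 5.009990;  |Δ| = 0.000215
|x₆ − x₅| = 0.000215 < 10^{-3}

n = 6, xₙ = 5.0100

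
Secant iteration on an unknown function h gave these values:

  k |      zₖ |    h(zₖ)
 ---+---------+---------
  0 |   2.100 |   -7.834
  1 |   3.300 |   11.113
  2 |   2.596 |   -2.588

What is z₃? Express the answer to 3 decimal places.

z₃ = 2.596 − (-2.588)·(2.596 − 3.300) / (-2.588 − 11.113)
   = 2.596 − (1.82195)/(-13.70100) = 2.72898

2.729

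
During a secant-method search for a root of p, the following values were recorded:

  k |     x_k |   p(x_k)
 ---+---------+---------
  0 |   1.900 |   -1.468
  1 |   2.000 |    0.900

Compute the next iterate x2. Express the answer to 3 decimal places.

x2 = 2.000 − 0.900·(2.000 − 1.900) / (0.900 − (-1.468))
   = 2.000 − (0.09000)/(2.36800) = 1.96199

1.962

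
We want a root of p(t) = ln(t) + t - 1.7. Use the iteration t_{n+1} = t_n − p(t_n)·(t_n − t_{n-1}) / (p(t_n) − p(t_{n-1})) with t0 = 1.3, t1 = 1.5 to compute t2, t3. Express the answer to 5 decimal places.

p(1.3) = -0.1376357, p(1.5) = 0.2054651
t2 = 1.5000000 − 0.2054651·(1.5000000 − 1.3000000) / (0.2054651 − (-0.1376357)) = 1.5000000 − (0.0410930)/(0.3431008) = 1.3802305
p(1.3802305) = 0.0024810
t3 = 1.3802305 − 0.0024810·(1.3802305 − 1.5000000) / (0.0024810 − 0.2054651) = 1.3802305 − (-0.0002971)/(-0.2029841) = 1.3787666

1.38023, 1.37877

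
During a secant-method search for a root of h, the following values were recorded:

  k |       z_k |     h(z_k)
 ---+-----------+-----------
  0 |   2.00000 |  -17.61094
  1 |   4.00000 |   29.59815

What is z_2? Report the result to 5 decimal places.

z_2 = 4.00000 − 29.59815·(4.00000 − 2.00000) / (29.59815 − (-17.61094))
   = 4.00000 − (59.1963000)/(47.2090900) = 2.7460826

2.74608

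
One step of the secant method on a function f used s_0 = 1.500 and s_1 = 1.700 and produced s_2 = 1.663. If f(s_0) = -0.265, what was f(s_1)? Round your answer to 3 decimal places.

0.060

The secant line through (1.500, -0.265) and (1.700, f(s_1)) crosses zero at s_2 = 1.663.
So (1.500, -0.265), (1.700, f(s_1)), (1.663, 0) are collinear:
f(s_1) = -0.265 · (1.700 − 1.663) / (1.500 − 1.663) = -0.265 · (0.03700)/(-0.16300) = 0.06015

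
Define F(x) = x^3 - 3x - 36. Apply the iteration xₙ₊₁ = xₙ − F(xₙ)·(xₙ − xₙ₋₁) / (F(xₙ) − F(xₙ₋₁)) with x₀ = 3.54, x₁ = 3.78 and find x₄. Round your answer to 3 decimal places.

F(3.54) = -2.25814, F(3.78) = 6.67015
x₂ = 3.78000 − 6.67015·(3.78000 − 3.54000) / (6.67015 − (-2.25814)) = 3.78000 − (1.60084)/(8.92829) = 3.60070
F(3.60070) = -0.11886
x₃ = 3.60070 − (-0.11886)·(3.60070 − 3.78000) / (-0.11886 − 6.67015) = 3.60070 − (0.02131)/(-6.78901) = 3.60384
F(3.60384) = -0.00607
x₄ = 3.60384 − (-0.00607)·(3.60384 − 3.60070) / (-0.00607 − (-0.11886)) = 3.60384 − (-0.00002)/(0.11278) = 3.60401

3.604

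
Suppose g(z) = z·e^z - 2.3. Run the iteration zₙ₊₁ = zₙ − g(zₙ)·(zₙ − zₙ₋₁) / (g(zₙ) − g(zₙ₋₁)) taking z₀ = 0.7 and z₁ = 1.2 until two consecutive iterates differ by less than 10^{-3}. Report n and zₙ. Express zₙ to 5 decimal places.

n = 5, zₙ = 0.91822

g(0.7) = -0.8903731, g(1.2) = 1.6841403
z₂ = 1.2000000 − 1.6841403·(0.5000000)/(2.5745134) = 0.8729207;  |Δ| = 0.3270793
g(0.8729207) = -0.2103219
z₃ = 0.8729207 − (-0.2103219)·(-0.3270793)/(-1.8944622) = 0.9092328;  |Δ| = 0.0363121
g(0.9092328) = -0.0429049
z₄ = 0.9092328 − (-0.0429049)·(0.0363121)/(0.1674170) = 0.9185387;  |Δ| = 0.0093059
g(0.9185387) = 0.0015146
z₅ = 0.9185387 − 0.0015146·(0.0093059)/(0.0444195) = 0.9182214;  |Δ| = 0.0003173
|z₅ − z₄| = 0.0003173 < 10^{-3}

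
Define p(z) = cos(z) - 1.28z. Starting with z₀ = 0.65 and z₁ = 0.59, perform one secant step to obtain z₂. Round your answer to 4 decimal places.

p(0.65) = -0.035916, p(0.59) = 0.075741
z₂ = 0.590000 − 0.075741·(0.590000 − 0.650000) / (0.075741 − (-0.035916)) = 0.590000 − (-0.004544)/(0.111657) = 0.630700

0.6307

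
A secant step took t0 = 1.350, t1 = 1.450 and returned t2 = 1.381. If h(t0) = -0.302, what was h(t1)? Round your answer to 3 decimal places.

The secant line through (1.350, -0.302) and (1.450, h(t1)) crosses zero at t2 = 1.381.
So (1.350, -0.302), (1.450, h(t1)), (1.381, 0) are collinear:
h(t1) = -0.302 · (1.450 − 1.381) / (1.350 − 1.381) = -0.302 · (0.06900)/(-0.03100) = 0.67219

0.672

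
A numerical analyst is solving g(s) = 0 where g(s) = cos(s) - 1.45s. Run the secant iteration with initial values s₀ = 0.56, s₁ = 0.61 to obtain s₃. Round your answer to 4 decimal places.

g(0.56) = 0.035255, g(0.61) = -0.064852
s₂ = 0.610000 − (-0.064852)·(0.610000 − 0.560000) / (-0.064852 − 0.035255) = 0.610000 − (-0.003243)/(-0.100107) = 0.577609
g(0.577609) = 0.000238
s₃ = 0.577609 − 0.000238·(0.577609 − 0.610000) / (0.000238 − (-0.064852)) = 0.577609 − (-0.000008)/(0.065090) = 0.577727

0.5777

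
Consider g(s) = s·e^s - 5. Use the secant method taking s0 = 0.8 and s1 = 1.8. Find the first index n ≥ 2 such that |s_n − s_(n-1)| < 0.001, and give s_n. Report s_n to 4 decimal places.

n = 6, s_n = 1.3267

g(0.8) = -3.219567, g(1.8) = 5.889365
s2 = 1.800000 − 5.889365·(1.000000)/(9.108933) = 1.153452;  |Δ| = 0.646548
g(1.153452) = -1.344582
s3 = 1.153452 − (-1.344582)·(-0.646548)/(-7.233947) = 1.273626;  |Δ| = 0.120175
g(1.273626) = -0.448329
s4 = 1.273626 − (-0.448329)·(0.120175)/(0.896253) = 1.333741;  |Δ| = 0.060114
g(1.333741) = 0.061831
s5 = 1.333741 − 0.061831·(0.060114)/(0.510160) = 1.326455;  |Δ| = 0.007286
g(1.326455) = -0.002365
s6 = 1.326455 − (-0.002365)·(-0.007286)/(-0.064196) = 1.326723;  |Δ| = 0.000268
|s6 − s5| = 0.000268 < 0.001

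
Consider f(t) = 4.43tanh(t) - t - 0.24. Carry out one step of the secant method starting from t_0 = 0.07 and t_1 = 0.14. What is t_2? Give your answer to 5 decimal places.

0.07012

f(0.07) = -0.0004055, f(0.14) = 0.2361795
t_2 = 0.1400000 − 0.2361795·(0.1400000 − 0.0700000) / (0.2361795 − (-0.0004055)) = 0.1400000 − (0.0165326)/(0.2365850) = 0.0701200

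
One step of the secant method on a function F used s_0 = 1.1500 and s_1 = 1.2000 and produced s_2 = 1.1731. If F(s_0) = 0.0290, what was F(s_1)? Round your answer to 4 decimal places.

The secant line through (1.1500, 0.0290) and (1.2000, F(s_1)) crosses zero at s_2 = 1.1731.
So (1.1500, 0.0290), (1.2000, F(s_1)), (1.1731, 0) are collinear:
F(s_1) = 0.0290 · (1.2000 − 1.1731) / (1.1500 − 1.1731) = 0.0290 · (0.026900)/(-0.023100) = -0.033771

-0.0338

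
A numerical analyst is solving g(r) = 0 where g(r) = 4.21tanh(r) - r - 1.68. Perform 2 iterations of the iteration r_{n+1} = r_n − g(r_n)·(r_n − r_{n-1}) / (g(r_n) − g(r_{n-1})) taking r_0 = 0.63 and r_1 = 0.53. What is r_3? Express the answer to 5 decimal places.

g(0.63) = 0.0393998, g(0.53) = -0.1665456
r_2 = 0.5300000 − (-0.1665456)·(0.5300000 − 0.6300000) / (-0.1665456 − 0.0393998) = 0.5300000 − (0.0166546)/(-0.2059454) = 0.6108688
g(0.6108688) = 0.0024798
r_3 = 0.6108688 − 0.0024798·(0.6108688 − 0.5300000) / (0.0024798 − (-0.1665456)) = 0.6108688 − (0.0002005)/(0.1690254) = 0.6096824

0.60968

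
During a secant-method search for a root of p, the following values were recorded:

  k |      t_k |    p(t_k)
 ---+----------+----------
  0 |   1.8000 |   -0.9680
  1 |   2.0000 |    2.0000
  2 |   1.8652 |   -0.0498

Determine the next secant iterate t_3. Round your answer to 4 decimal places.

t_3 = 1.8652 − (-0.0498)·(1.8652 − 2.0000) / (-0.0498 − 2.0000)
   = 1.8652 − (0.006713)/(-2.049800) = 1.868475

1.8685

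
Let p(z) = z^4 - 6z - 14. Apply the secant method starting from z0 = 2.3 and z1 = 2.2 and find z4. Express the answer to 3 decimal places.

p(2.3) = 0.18410, p(2.2) = -3.77440
z2 = 2.20000 − (-3.77440)·(2.20000 − 2.30000) / (-3.77440 − 0.18410) = 2.20000 − (0.37744)/(-3.95850) = 2.29535
p(2.29535) = -0.01365
z3 = 2.29535 − (-0.01365)·(2.29535 − 2.20000) / (-0.01365 − (-3.77440)) = 2.29535 − (-0.00130)/(3.76075) = 2.29570
p(2.29570) = 0.00102
z4 = 2.29570 − 0.00102·(2.29570 − 2.29535) / (0.00102 − (-0.01365)) = 2.29570 − (0.00000)/(0.01467) = 2.29567

2.296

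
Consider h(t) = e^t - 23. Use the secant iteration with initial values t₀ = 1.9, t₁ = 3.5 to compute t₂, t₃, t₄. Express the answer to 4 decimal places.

2.8876, 3.0915, 3.1412

h(1.9) = -16.314106, h(3.5) = 10.115452
t₂ = 3.500000 − 10.115452·(3.500000 − 1.900000) / (10.115452 − (-16.314106)) = 3.500000 − (16.184723)/(26.429558) = 2.887628
h(2.887628) = -5.049321
t₃ = 2.887628 − (-5.049321)·(2.887628 − 3.500000) / (-5.049321 − 10.115452) = 2.887628 − (3.092063)/(-15.164773) = 3.091526
h(3.091526) = -0.989366
t₄ = 3.091526 − (-0.989366)·(3.091526 − 2.887628) / (-0.989366 − (-5.049321)) = 3.091526 − (-0.201730)/(4.059955) = 3.141213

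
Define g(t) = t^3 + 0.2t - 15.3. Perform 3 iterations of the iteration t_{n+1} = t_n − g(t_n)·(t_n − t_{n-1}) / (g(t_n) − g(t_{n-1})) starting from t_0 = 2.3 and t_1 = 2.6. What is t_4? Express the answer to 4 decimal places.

2.4557

g(2.3) = -2.673000, g(2.6) = 2.796000
t_2 = 2.600000 − 2.796000·(2.600000 − 2.300000) / (2.796000 − (-2.673000)) = 2.600000 − (0.838800)/(5.469000) = 2.446626
g(2.446626) = -0.165215
t_3 = 2.446626 − (-0.165215)·(2.446626 − 2.600000) / (-0.165215 − 2.796000) = 2.446626 − (0.025340)/(-2.961215) = 2.455184
g(2.455184) = -0.009296
t_4 = 2.455184 − (-0.009296)·(2.455184 − 2.446626) / (-0.009296 − (-0.165215)) = 2.455184 − (-0.000080)/(0.155919) = 2.455694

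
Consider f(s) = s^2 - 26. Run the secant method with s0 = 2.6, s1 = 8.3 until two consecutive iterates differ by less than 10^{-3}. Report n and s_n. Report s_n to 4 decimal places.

n = 6, s_n = 5.0990

f(2.6) = -19.240000, f(8.3) = 42.890000
s2 = 8.300000 − 42.890000·(5.700000)/(62.130000) = 4.365138;  |Δ| = 3.934862
f(4.365138) = -6.945574
s3 = 4.365138 − (-6.945574)·(-3.934862)/(-49.835574) = 4.913539;  |Δ| = 0.548401
f(4.913539) = -1.857139
s4 = 4.913539 − (-1.857139)·(0.548401)/(5.088435) = 5.113690;  |Δ| = 0.200151
f(5.113690) = 0.149824
s5 = 5.113690 − 0.149824·(0.200151)/(2.006962) = 5.098748;  |Δ| = 0.014942
f(5.098748) = -0.002767
s6 = 5.098748 − (-0.002767)·(-0.014942)/(-0.152591) = 5.099019;  |Δ| = 0.000271
|s6 − s5| = 0.000271 < 10^{-3}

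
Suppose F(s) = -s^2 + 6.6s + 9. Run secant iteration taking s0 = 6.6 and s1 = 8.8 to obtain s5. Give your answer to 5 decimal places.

F(6.6) = 9.0000000, F(8.8) = -10.3600000
s2 = 8.8000000 − (-10.3600000)·(8.8000000 − 6.6000000) / (-10.3600000 − 9.0000000) = 8.8000000 − (-22.7920000)/(-19.3600000) = 7.6227273
F(7.6227273) = 1.2040289
s3 = 7.6227273 − 1.2040289·(7.6227273 − 8.8000000) / (1.2040289 − (-10.3600000)) = 7.6227273 − (-1.4174704)/(11.5640289) = 7.7453031
F(7.7453031) = 0.1292803
s4 = 7.7453031 − 0.1292803·(7.7453031 − 7.6227273) / (0.1292803 − 1.2040289) = 7.7453031 − (0.0158466)/(-1.0747486) = 7.7600476
F(7.7600476) = -0.0020247
s5 = 7.7600476 − (-0.0020247)·(7.7600476 − 7.7453031) / (-0.0020247 − 0.1292803) = 7.7600476 − (-0.0000299)/(-0.1313051) = 7.7598203

7.75982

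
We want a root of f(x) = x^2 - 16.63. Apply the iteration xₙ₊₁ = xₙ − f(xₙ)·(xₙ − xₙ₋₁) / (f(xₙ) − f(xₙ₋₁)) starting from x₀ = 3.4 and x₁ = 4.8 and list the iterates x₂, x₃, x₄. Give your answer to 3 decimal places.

4.018, 4.073, 4.078

f(3.4) = -5.07000, f(4.8) = 6.41000
x₂ = 4.80000 − 6.41000·(4.80000 − 3.40000) / (6.41000 − (-5.07000)) = 4.80000 − (8.97400)/(11.48000) = 4.01829
f(4.01829) = -0.48332
x₃ = 4.01829 − (-0.48332)·(4.01829 − 4.80000) / (-0.48332 − 6.41000) = 4.01829 − (0.37782)/(-6.89332) = 4.07310
f(4.07310) = -0.03984
x₄ = 4.07310 − (-0.03984)·(4.07310 − 4.01829) / (-0.03984 − (-0.48332)) = 4.07310 − (-0.00218)/(0.44348) = 4.07803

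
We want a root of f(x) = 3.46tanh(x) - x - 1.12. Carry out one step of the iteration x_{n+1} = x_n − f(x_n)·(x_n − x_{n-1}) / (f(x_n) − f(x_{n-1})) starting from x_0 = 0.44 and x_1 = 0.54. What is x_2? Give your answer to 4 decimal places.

0.5138

f(0.44) = -0.128790, f(0.54) = 0.045738
x_2 = 0.540000 − 0.045738·(0.540000 − 0.440000) / (0.045738 − (-0.128790)) = 0.540000 − (0.004574)/(0.174529) = 0.513793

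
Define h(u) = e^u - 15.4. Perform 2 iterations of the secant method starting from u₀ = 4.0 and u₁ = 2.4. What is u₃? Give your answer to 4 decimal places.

h(4.0) = 39.198150, h(2.4) = -4.376824
u₂ = 2.400000 − (-4.376824)·(2.400000 − 4.000000) / (-4.376824 − 39.198150) = 2.400000 − (7.002918)/(-43.574974) = 2.560710
h(2.560710) = -2.455000
u₃ = 2.560710 − (-2.455000)·(2.560710 − 2.400000) / (-2.455000 − (-4.376824)) = 2.560710 − (-0.394542)/(1.921824) = 2.766005

2.7660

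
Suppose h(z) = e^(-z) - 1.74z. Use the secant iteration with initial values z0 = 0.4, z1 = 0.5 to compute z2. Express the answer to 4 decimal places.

h(0.4) = -0.025680, h(0.5) = -0.263469
z2 = 0.500000 − (-0.263469)·(0.500000 − 0.400000) / (-0.263469 − (-0.025680)) = 0.500000 − (-0.026347)/(-0.237789) = 0.389201

0.3892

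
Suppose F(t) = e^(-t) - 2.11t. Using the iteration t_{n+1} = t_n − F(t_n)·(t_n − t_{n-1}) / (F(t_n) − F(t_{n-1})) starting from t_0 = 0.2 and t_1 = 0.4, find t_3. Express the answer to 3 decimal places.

F(0.2) = 0.39673, F(0.4) = -0.17368
t_2 = 0.40000 − (-0.17368)·(0.40000 − 0.20000) / (-0.17368 − 0.39673) = 0.40000 − (-0.03474)/(-0.57041) = 0.33910
F(0.33910) = -0.00310
t_3 = 0.33910 − (-0.00310)·(0.33910 − 0.40000) / (-0.00310 − (-0.17368)) = 0.33910 − (0.00019)/(0.17058) = 0.33800

0.338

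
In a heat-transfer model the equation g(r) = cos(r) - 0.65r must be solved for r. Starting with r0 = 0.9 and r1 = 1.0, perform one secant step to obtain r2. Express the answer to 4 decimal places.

g(0.9) = 0.036610, g(1.0) = -0.109698
r2 = 1.000000 − (-0.109698)·(1.000000 − 0.900000) / (-0.109698 − 0.036610) = 1.000000 − (-0.010970)/(-0.146308) = 0.925023

0.9250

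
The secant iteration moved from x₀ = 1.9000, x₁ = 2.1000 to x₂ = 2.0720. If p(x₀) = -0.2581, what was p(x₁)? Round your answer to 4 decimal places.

0.0420

The secant line through (1.9000, -0.2581) and (2.1000, p(x₁)) crosses zero at x₂ = 2.0720.
So (1.9000, -0.2581), (2.1000, p(x₁)), (2.0720, 0) are collinear:
p(x₁) = -0.2581 · (2.1000 − 2.0720) / (1.9000 − 2.0720) = -0.2581 · (0.028000)/(-0.172000) = 0.042016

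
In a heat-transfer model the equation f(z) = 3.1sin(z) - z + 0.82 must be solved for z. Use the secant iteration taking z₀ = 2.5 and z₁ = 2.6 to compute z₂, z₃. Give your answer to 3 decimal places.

f(2.5) = 0.17526, f(2.6) = -0.18195
z₂ = 2.60000 − (-0.18195)·(2.60000 − 2.50000) / (-0.18195 − 0.17526) = 2.60000 − (-0.01819)/(-0.35721) = 2.54906
f(2.54906) = 0.00216
z₃ = 2.54906 − 0.00216·(2.54906 − 2.60000) / (0.00216 − (-0.18195)) = 2.54906 − (-0.00011)/(0.18411) = 2.54966

2.549, 2.550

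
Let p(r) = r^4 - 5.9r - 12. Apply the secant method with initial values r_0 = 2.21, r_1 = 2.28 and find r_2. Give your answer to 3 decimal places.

2.240

p(2.21) = -1.18457, p(2.28) = 1.57136
r_2 = 2.28000 − 1.57136·(2.28000 − 2.21000) / (1.57136 − (-1.18457)) = 2.28000 − (0.11000)/(2.75593) = 2.24009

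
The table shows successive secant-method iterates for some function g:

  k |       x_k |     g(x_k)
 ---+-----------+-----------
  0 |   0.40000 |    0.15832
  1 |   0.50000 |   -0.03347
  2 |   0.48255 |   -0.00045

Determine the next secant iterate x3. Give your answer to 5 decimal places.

0.48231

x3 = 0.48255 − (-0.00045)·(0.48255 − 0.50000) / (-0.00045 − (-0.03347))
   = 0.48255 − (0.0000079)/(0.0330200) = 0.4823122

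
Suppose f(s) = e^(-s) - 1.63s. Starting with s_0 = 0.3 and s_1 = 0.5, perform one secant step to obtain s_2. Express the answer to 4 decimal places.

0.4094

f(0.3) = 0.251818, f(0.5) = -0.208469
s_2 = 0.500000 − (-0.208469)·(0.500000 − 0.300000) / (-0.208469 − 0.251818) = 0.500000 − (-0.041694)/(-0.460288) = 0.409418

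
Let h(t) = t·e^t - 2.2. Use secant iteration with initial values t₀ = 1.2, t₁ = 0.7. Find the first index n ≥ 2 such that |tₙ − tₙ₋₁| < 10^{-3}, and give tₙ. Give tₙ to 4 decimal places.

n = 5, tₙ = 0.8971

h(1.2) = 1.784140, h(0.7) = -0.790373
t₂ = 0.700000 − (-0.790373)·(-0.500000)/(-2.574513) = 0.853500;  |Δ| = 0.153500
h(0.853500) = -0.196112
t₃ = 0.853500 − (-0.196112)·(0.153500)/(0.594261) = 0.904156;  |Δ| = 0.050656
h(0.904156) = 0.033126
t₄ = 0.904156 − 0.033126·(0.050656)/(0.229238) = 0.896836;  |Δ| = 0.007320
h(0.896836) = -0.001109
t₅ = 0.896836 − (-0.001109)·(-0.007320)/(-0.034235) = 0.897073;  |Δ| = 0.000237
|t₅ − t₄| = 0.000237 < 10^{-3}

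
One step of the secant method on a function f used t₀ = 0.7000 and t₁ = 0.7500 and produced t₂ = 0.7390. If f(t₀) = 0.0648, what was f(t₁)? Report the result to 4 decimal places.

-0.0183

The secant line through (0.7000, 0.0648) and (0.7500, f(t₁)) crosses zero at t₂ = 0.7390.
So (0.7000, 0.0648), (0.7500, f(t₁)), (0.7390, 0) are collinear:
f(t₁) = 0.0648 · (0.7500 − 0.7390) / (0.7000 − 0.7390) = 0.0648 · (0.011000)/(-0.039000) = -0.018277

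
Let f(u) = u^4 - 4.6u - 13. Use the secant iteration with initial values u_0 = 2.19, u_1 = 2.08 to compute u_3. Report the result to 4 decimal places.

f(2.19) = -0.071425, f(2.08) = -3.850263
u_2 = 2.080000 − (-3.850263)·(2.080000 − 2.190000) / (-3.850263 − (-0.071425)) = 2.080000 − (0.423529)/(-3.778838) = 2.192079
f(2.192079) = 0.006488
u_3 = 2.192079 − 0.006488·(2.192079 − 2.080000) / (0.006488 − (-3.850263)) = 2.192079 − (0.000727)/(3.856751) = 2.191891

2.1919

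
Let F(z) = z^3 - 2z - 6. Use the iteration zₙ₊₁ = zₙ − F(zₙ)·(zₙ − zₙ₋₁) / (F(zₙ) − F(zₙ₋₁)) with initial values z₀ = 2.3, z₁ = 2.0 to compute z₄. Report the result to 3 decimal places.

F(2.3) = 1.56700, F(2.0) = -2.00000
z₂ = 2.00000 − (-2.00000)·(2.00000 − 2.30000) / (-2.00000 − 1.56700) = 2.00000 − (0.60000)/(-3.56700) = 2.16821
F(2.16821) = -0.14339
z₃ = 2.16821 − (-0.14339)·(2.16821 − 2.00000) / (-0.14339 − (-2.00000)) = 2.16821 − (-0.02412)/(1.85661) = 2.18120
F(2.18120) = 0.01495
z₄ = 2.18120 − 0.01495·(2.18120 − 2.16821) / (0.01495 − (-0.14339)) = 2.18120 − (0.00019)/(0.15834) = 2.17997

2.180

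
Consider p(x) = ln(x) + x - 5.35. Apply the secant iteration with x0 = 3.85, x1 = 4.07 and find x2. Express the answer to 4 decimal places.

p(3.85) = -0.151927, p(4.07) = 0.123643
x2 = 4.070000 − 0.123643·(4.070000 − 3.850000) / (0.123643 − (-0.151927)) = 4.070000 − (0.027201)/(0.275570) = 3.971290

3.9713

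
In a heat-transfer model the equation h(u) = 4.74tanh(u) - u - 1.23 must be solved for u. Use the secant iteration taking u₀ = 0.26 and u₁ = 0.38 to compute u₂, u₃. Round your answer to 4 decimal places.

h(0.26) = -0.284639, h(0.38) = 0.109233
u₂ = 0.380000 − 0.109233·(0.380000 − 0.260000) / (0.109233 − (-0.284639)) = 0.380000 − (0.013108)/(0.393873) = 0.346720
h(0.346720) = 0.003897
u₃ = 0.346720 − 0.003897·(0.346720 − 0.380000) / (0.003897 − 0.109233) = 0.346720 − (-0.000130)/(-0.105336) = 0.345489

0.3467, 0.3455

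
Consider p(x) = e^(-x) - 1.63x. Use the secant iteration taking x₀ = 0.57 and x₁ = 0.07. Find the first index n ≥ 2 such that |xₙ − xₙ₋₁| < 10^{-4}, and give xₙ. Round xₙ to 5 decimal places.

p(0.57) = -0.3635746, p(0.07) = 0.8182938
x₂ = 0.0700000 − 0.8182938·(-0.5000000)/(1.1818684) = 0.4161865;  |Δ| = 0.3461865
p(0.4161865) = -0.0188268
x₃ = 0.4161865 − (-0.0188268)·(0.3461865)/(-0.8371206) = 0.4084008;  |Δ| = 0.0077857
p(0.4084008) = -0.0009809
x₄ = 0.4084008 − (-0.0009809)·(-0.0077857)/(0.0178459) = 0.4079729;  |Δ| = 0.0004279
p(0.4079729) = 0.0000012
x₅ = 0.4079729 − 0.0000012·(-0.0004279)/(0.0009821) = 0.4079734;  |Δ| = 0.0000005
|x₅ − x₄| = 0.0000005 < 10^{-4}

n = 5, xₙ = 0.40797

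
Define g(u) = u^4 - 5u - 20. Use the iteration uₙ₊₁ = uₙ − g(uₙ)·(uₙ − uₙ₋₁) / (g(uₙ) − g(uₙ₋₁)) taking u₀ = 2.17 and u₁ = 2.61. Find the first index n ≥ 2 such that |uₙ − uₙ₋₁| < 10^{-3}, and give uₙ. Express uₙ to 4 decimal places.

g(2.17) = -8.676261, g(2.61) = 13.354706
u₂ = 2.610000 − 13.354706·(0.440000)/(22.030967) = 2.343281;  |Δ| = 0.266719
g(2.343281) = -1.565685
u₃ = 2.343281 − (-1.565685)·(-0.266719)/(-14.920391) = 2.371270;  |Δ| = 0.027988
g(2.371270) = -0.239120
u₄ = 2.371270 − (-0.239120)·(0.027988)/(1.326564) = 2.376315;  |Δ| = 0.005045
g(2.376315) = 0.005586
u₅ = 2.376315 − 0.005586·(0.005045)/(0.244707) = 2.376200;  |Δ| = 0.000115
|u₅ − u₄| = 0.000115 < 10^{-3}

n = 5, uₙ = 2.3762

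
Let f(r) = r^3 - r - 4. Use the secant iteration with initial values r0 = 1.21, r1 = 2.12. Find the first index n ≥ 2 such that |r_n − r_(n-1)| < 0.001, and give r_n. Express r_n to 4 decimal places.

n = 6, r_n = 1.7963

f(1.21) = -3.438439, f(2.12) = 3.408128
r2 = 2.120000 − 3.408128·(0.910000)/(6.846567) = 1.667014;  |Δ| = 0.452986
f(1.667014) = -1.034487
r3 = 1.667014 − (-1.034487)·(-0.452986)/(-4.442615) = 1.772494;  |Δ| = 0.105480
f(1.772494) = -0.203783
r4 = 1.772494 − (-0.203783)·(0.105480)/(0.830703) = 1.798370;  |Δ| = 0.025876
f(1.798370) = 0.017803
r5 = 1.798370 − 0.017803·(0.025876)/(0.221587) = 1.796291;  |Δ| = 0.002079
f(1.796291) = -0.000266
r6 = 1.796291 − (-0.000266)·(-0.002079)/(-0.018069) = 1.796322;  |Δ| = 0.000031
|r6 − r5| = 0.000031 < 0.001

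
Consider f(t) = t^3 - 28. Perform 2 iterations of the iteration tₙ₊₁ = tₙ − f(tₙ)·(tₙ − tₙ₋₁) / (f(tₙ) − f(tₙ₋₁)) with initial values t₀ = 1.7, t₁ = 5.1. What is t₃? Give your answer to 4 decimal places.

2.6759

f(1.7) = -23.087000, f(5.1) = 104.651000
t₂ = 5.100000 − 104.651000·(5.100000 − 1.700000) / (104.651000 − (-23.087000)) = 5.100000 − (355.813400)/(127.738000) = 2.314506
f(2.314506) = -15.601331
t₃ = 2.314506 − (-15.601331)·(2.314506 − 5.100000) / (-15.601331 − 104.651000) = 2.314506 − (43.457409)/(-120.252331) = 2.675891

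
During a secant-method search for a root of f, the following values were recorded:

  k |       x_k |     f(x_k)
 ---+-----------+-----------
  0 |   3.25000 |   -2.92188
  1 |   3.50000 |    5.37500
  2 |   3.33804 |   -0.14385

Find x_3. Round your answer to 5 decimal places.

3.34226

x_3 = 3.33804 − (-0.14385)·(3.33804 − 3.50000) / (-0.14385 − 5.37500)
   = 3.33804 − (0.0232979)/(-5.5188500) = 3.3422615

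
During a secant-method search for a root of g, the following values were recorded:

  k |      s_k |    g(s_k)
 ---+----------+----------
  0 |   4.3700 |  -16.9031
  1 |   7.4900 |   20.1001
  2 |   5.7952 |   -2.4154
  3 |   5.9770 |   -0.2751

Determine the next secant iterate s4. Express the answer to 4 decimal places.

s4 = 5.9770 − (-0.2751)·(5.9770 − 5.7952) / (-0.2751 − (-2.4154))
   = 5.9770 − (-0.050013)/(2.140300) = 6.000367

6.0004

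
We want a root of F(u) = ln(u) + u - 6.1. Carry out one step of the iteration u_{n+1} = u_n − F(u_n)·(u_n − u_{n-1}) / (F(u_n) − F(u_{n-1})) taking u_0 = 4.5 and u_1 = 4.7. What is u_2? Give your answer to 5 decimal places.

F(4.5) = -0.0959226, F(4.7) = 0.1475625
u_2 = 4.7000000 − 0.1475625·(4.7000000 − 4.5000000) / (0.1475625 − (-0.0959226)) = 4.7000000 − (0.0295125)/(0.2434851) = 4.5787913

4.57879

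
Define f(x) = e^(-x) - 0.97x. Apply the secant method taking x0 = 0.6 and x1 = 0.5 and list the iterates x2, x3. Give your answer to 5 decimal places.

f(0.6) = -0.0331884, f(0.5) = 0.1215307
x2 = 0.5000000 − 0.1215307·(0.5000000 − 0.6000000) / (0.1215307 − (-0.0331884)) = 0.5000000 − (-0.0121531)/(0.1547190) = 0.5785493
f(0.5785493) = -0.0004816
x3 = 0.5785493 − (-0.0004816)·(0.5785493 − 0.5000000) / (-0.0004816 − 0.1215307) = 0.5785493 − (-0.0000378)/(-0.1220122) = 0.5782392

0.57855, 0.57824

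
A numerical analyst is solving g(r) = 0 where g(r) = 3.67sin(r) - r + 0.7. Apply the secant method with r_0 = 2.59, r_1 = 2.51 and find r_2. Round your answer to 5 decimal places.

2.59822

g(2.59) = 0.0332427, g(2.51) = 0.3568815
r_2 = 2.5100000 − 0.3568815·(2.5100000 − 2.5900000) / (0.3568815 − 0.0332427) = 2.5100000 − (-0.0285505)/(0.3236387) = 2.5982172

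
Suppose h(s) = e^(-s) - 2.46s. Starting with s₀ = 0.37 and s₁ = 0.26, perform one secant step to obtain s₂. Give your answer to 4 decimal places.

0.3012

h(0.37) = -0.219466, h(0.26) = 0.131452
s₂ = 0.260000 − 0.131452·(0.260000 − 0.370000) / (0.131452 − (-0.219466)) = 0.260000 − (-0.014460)/(0.350917) = 0.301205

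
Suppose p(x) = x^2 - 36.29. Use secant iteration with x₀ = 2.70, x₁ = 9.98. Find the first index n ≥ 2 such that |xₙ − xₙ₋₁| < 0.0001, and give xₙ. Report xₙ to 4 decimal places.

p(2.70) = -29.000000, p(9.98) = 63.310400
x₂ = 9.980000 − 63.310400·(7.280000)/(92.310400) = 4.987066;  |Δ| = 4.992934
p(4.987066) = -11.419170
x₃ = 4.987066 − (-11.419170)·(-4.992934)/(-74.729570) = 5.750019;  |Δ| = 0.762953
p(5.750019) = -3.227277
x₄ = 5.750019 − (-3.227277)·(0.762953)/(8.191893) = 6.050592;  |Δ| = 0.300573
p(6.050592) = 0.319667
x₅ = 6.050592 − 0.319667·(0.300573)/(3.546944) = 6.023503;  |Δ| = 0.027089
p(6.023503) = -0.007408
x₆ = 6.023503 − (-0.007408)·(-0.027089)/(-0.327076) = 6.024117;  |Δ| = 0.000614
p(6.024117) = -0.000016
x₇ = 6.024117 − (-0.000016)·(0.000614)/(0.007392) = 6.024118;  |Δ| = 0.000001
|x₇ − x₆| = 0.000001 < 0.0001

n = 7, xₙ = 6.0241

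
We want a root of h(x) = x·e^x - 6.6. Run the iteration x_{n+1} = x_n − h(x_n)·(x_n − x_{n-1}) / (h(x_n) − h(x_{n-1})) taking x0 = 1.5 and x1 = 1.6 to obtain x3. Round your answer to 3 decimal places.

1.489

h(1.5) = 0.12253, h(1.6) = 1.32485
x2 = 1.60000 − 1.32485·(1.60000 − 1.50000) / (1.32485 − 0.12253) = 1.60000 − (0.13249)/(1.20232) = 1.48981
h(1.48981) = 0.00916
x3 = 1.48981 − 0.00916·(1.48981 − 1.60000) / (0.00916 − 1.32485) = 1.48981 − (-0.00101)/(-1.31569) = 1.48904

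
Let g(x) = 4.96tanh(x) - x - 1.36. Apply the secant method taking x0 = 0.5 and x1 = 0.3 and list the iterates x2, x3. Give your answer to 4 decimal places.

0.3665, 0.3624

g(0.5) = 0.432101, g(0.3) = -0.215089
x2 = 0.300000 − (-0.215089)·(0.300000 − 0.500000) / (-0.215089 − 0.432101) = 0.300000 − (0.043018)/(-0.647191) = 0.366469
g(0.366469) = 0.013991
x3 = 0.366469 − 0.013991·(0.366469 − 0.300000) / (0.013991 − (-0.215089)) = 0.366469 − (0.000930)/(0.229080) = 0.362409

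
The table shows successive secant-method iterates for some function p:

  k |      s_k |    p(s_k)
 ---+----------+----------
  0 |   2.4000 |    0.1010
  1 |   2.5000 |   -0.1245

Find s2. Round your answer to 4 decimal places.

2.4448

s2 = 2.5000 − (-0.1245)·(2.5000 − 2.4000) / (-0.1245 − 0.1010)
   = 2.5000 − (-0.012450)/(-0.225500) = 2.444789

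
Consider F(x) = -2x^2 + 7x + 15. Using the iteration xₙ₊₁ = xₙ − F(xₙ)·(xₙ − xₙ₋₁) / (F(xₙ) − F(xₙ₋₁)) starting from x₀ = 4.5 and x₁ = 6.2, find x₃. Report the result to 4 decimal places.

F(4.5) = 6.000000, F(6.2) = -18.480000
x₂ = 6.200000 − (-18.480000)·(6.200000 − 4.500000) / (-18.480000 − 6.000000) = 6.200000 − (-31.416000)/(-24.480000) = 4.916667
F(4.916667) = 1.069444
x₃ = 4.916667 − 1.069444·(4.916667 − 6.200000) / (1.069444 − (-18.480000)) = 4.916667 − (-1.372454)/(19.549444) = 4.986871

4.9869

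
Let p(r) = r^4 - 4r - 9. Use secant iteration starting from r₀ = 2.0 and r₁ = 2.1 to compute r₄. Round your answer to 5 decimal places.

p(2.0) = -1.0000000, p(2.1) = 2.0481000
r₂ = 2.1000000 − 2.0481000·(2.1000000 − 2.0000000) / (2.0481000 − (-1.0000000)) = 2.1000000 − (0.2048100)/(3.0481000) = 2.0328073
p(2.0328073) = -0.0552796
r₃ = 2.0328073 − (-0.0552796)·(2.0328073 − 2.1000000) / (-0.0552796 − 2.0481000) = 2.0328073 − (0.0037144)/(-2.1033796) = 2.0345732
p(2.0345732) = -0.0029299
r₄ = 2.0345732 − (-0.0029299)·(2.0345732 − 2.0328073) / (-0.0029299 − (-0.0552796)) = 2.0345732 − (-0.0000052)/(0.0523497) = 2.0346721

2.03467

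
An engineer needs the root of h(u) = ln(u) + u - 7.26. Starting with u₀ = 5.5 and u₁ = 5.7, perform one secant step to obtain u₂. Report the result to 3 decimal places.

5.547

h(5.5) = -0.05525, h(5.7) = 0.18047
u₂ = 5.70000 − 0.18047·(5.70000 − 5.50000) / (0.18047 − (-0.05525)) = 5.70000 − (0.03609)/(0.23572) = 5.54688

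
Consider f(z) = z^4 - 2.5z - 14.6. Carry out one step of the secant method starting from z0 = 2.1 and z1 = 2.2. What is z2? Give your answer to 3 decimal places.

2.111

f(2.1) = -0.40190, f(2.2) = 3.32560
z2 = 2.20000 − 3.32560·(2.20000 − 2.10000) / (3.32560 − (-0.40190)) = 2.20000 − (0.33256)/(3.72750) = 2.11078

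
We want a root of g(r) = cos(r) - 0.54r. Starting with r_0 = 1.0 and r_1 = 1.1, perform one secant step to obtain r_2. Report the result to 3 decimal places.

1.000

g(1.0) = 0.00030, g(1.1) = -0.14040
r_2 = 1.10000 − (-0.14040)·(1.10000 − 1.00000) / (-0.14040 − 0.00030) = 1.10000 − (-0.01404)/(-0.14071) = 1.00021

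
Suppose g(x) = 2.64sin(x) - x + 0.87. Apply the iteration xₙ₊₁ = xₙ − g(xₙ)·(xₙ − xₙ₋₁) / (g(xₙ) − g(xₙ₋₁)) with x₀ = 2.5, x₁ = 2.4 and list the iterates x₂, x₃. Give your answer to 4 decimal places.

2.4835, 2.4839

g(2.5) = -0.050034, g(2.4) = 0.253223
x₂ = 2.400000 − 0.253223·(2.400000 − 2.500000) / (0.253223 − (-0.050034)) = 2.400000 − (-0.025322)/(0.303256) = 2.483501
g(2.483501) = 0.001144
x₃ = 2.483501 − 0.001144·(2.483501 − 2.400000) / (0.001144 − 0.253223) = 2.483501 − (0.000096)/(-0.252079) = 2.483880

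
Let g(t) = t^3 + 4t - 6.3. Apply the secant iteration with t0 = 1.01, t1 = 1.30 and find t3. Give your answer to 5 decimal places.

1.17178

g(1.01) = -1.2296990, g(1.30) = 1.0970000
t2 = 1.3000000 − 1.0970000·(1.3000000 − 1.0100000) / (1.0970000 − (-1.2296990)) = 1.3000000 − (0.3181300)/(2.3266990) = 1.1632698
g(1.1632698) = -0.0727880
t3 = 1.1632698 − (-0.0727880)·(1.1632698 − 1.3000000) / (-0.0727880 − 1.0970000) = 1.1632698 − (0.0099523)/(-1.1697880) = 1.1717776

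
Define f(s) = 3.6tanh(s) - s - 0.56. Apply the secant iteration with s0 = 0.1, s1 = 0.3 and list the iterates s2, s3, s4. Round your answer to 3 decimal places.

f(0.1) = -0.30120, f(0.3) = 0.18873
s2 = 0.30000 − 0.18873·(0.30000 − 0.10000) / (0.18873 − (-0.30120)) = 0.30000 − (0.03775)/(0.48992) = 0.22296
f(0.22296) = 0.00665
s3 = 0.22296 − 0.00665·(0.22296 − 0.30000) / (0.00665 − 0.18873) = 0.22296 − (-0.00051)/(-0.18208) = 0.22014
f(0.22014) = -0.00018
s4 = 0.22014 − (-0.00018)·(0.22014 − 0.22296) / (-0.00018 − 0.00665) = 0.22014 − (0.00000)/(-0.00683) = 0.22022

0.223, 0.220, 0.220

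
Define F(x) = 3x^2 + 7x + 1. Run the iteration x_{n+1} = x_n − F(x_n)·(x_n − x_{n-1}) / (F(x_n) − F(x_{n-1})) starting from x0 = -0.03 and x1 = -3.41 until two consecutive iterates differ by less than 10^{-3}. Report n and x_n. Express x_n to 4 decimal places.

n = 8, x_n = -0.1529

F(-0.03) = 0.792700, F(-3.41) = 12.014300
x2 = -3.410000 − 12.014300·(-3.380000)/(11.221600) = 0.208765;  |Δ| = 3.618765
F(0.208765) = 2.592104
x3 = 0.208765 − 2.592104·(3.618765)/(-9.422196) = 1.204310;  |Δ| = 0.995544
F(1.204310) = 13.781251
x4 = 1.204310 − 13.781251·(0.995544)/(11.189147) = -0.021865;  |Δ| = 1.226175
F(-0.021865) = 0.848379
x5 = -0.021865 − 0.848379·(-1.226175)/(-12.932873) = -0.102300;  |Δ| = 0.080435
F(-0.102300) = 0.315293
x6 = -0.102300 − 0.315293·(-0.080435)/(-0.533086) = -0.149874;  |Δ| = 0.047573
F(-0.149874) = 0.018269
x7 = -0.149874 − 0.018269·(-0.047573)/(-0.297023) = -0.152800;  |Δ| = 0.002926
F(-0.152800) = 0.000443
x8 = -0.152800 − 0.000443·(-0.002926)/(-0.017826) = -0.152873;  |Δ| = 0.000073
|x8 − x7| = 0.000073 < 10^{-3}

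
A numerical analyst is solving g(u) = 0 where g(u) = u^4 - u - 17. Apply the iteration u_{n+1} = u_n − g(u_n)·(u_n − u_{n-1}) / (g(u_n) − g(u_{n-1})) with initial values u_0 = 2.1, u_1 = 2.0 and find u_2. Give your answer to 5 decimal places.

2.08960

g(2.1) = 0.3481000, g(2.0) = -3.0000000
u_2 = 2.0000000 − (-3.0000000)·(2.0000000 − 2.1000000) / (-3.0000000 − 0.3481000) = 2.0000000 − (0.3000000)/(-3.3481000) = 2.0896031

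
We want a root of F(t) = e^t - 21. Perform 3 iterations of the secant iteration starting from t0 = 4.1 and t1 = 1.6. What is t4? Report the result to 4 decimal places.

F(4.1) = 39.340288, F(1.6) = -16.046968
t2 = 1.600000 − (-16.046968)·(1.600000 − 4.100000) / (-16.046968 − 39.340288) = 1.600000 − (40.117419)/(-55.387255) = 2.324308
F(2.324308) = -10.780397
t3 = 2.324308 − (-10.780397)·(2.324308 − 1.600000) / (-10.780397 − (-16.046968)) = 2.324308 − (-7.808325)/(5.266571) = 3.806928
F(3.806928) = 24.011954
t4 = 3.806928 − 24.011954·(3.806928 − 2.324308) / (24.011954 − (-10.780397)) = 3.806928 − (35.600612)/(34.792351) = 2.783697

2.7837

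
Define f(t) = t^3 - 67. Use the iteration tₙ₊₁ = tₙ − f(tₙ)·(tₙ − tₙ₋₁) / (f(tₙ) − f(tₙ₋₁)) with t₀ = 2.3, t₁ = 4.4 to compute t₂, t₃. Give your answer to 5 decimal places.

f(2.3) = -54.8330000, f(4.4) = 18.1840000
t₂ = 4.4000000 − 18.1840000·(4.4000000 − 2.3000000) / (18.1840000 − (-54.8330000)) = 4.4000000 − (38.1864000)/(73.0170000) = 3.8770204
f(3.8770204) = -8.7233921
t₃ = 3.8770204 − (-8.7233921)·(3.8770204 − 4.4000000) / (-8.7233921 − 18.1840000) = 3.8770204 − (4.5621559)/(-26.9073921) = 4.0465707

3.87702, 4.04657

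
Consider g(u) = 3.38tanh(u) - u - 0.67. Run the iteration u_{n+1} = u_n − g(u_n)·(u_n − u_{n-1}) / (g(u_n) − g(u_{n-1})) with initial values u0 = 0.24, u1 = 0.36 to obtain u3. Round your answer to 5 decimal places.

g(0.24) = -0.1140244, g(0.36) = 0.1368234
u2 = 0.3600000 − 0.1368234·(0.3600000 − 0.2400000) / (0.1368234 − (-0.1140244)) = 0.3600000 − (0.0164188)/(0.2508478) = 0.2945467
g(0.2945467) = 0.0031953
u3 = 0.2945467 − 0.0031953·(0.2945467 − 0.3600000) / (0.0031953 − 0.1368234) = 0.2945467 − (-0.0002091)/(-0.1336281) = 0.2929816

0.29298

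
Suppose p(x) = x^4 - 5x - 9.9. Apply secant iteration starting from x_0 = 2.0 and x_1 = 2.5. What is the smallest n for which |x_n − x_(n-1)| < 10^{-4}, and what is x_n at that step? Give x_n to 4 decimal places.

p(2.0) = -3.900000, p(2.5) = 16.662500
x_2 = 2.500000 − 16.662500·(0.500000)/(20.562500) = 2.094833;  |Δ| = 0.405167
p(2.094833) = -1.116772
x_3 = 2.094833 − (-1.116772)·(-0.405167)/(-17.779272) = 2.120283;  |Δ| = 0.025450
p(2.120283) = -0.291007
x_4 = 2.120283 − (-0.291007)·(0.025450)/(0.825764) = 2.129251;  |Δ| = 0.008969
p(2.129251) = 0.008284
x_5 = 2.129251 − 0.008284·(0.008969)/(0.299291) = 2.129003;  |Δ| = 0.000248
p(2.129003) = -0.000059
x_6 = 2.129003 − (-0.000059)·(-0.000248)/(-0.008342) = 2.129005;  |Δ| = 0.000002
|x_6 − x_5| = 0.000002 < 10^{-4}

n = 6, x_n = 2.1290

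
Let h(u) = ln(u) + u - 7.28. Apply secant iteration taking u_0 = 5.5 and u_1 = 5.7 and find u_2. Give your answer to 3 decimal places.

5.564

h(5.5) = -0.07525, h(5.7) = 0.16047
u_2 = 5.70000 − 0.16047·(5.70000 − 5.50000) / (0.16047 − (-0.07525)) = 5.70000 − (0.03209)/(0.23572) = 5.56385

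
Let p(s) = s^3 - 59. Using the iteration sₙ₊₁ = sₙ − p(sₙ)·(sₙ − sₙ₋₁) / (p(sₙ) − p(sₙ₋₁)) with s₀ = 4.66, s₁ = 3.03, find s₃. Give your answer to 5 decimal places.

3.93859

p(4.66) = 42.1946960, p(3.03) = -31.1818730
s₂ = 3.0300000 − (-31.1818730)·(3.0300000 − 4.6600000) / (-31.1818730 − 42.1946960) = 3.0300000 − (50.8264530)/(-73.3765690) = 3.7226796
p(3.7226796) = -7.4098274
s₃ = 3.7226796 − (-7.4098274)·(3.7226796 − 3.0300000) / (-7.4098274 − (-31.1818730)) = 3.7226796 − (-5.1326363)/(23.7720456) = 3.9385902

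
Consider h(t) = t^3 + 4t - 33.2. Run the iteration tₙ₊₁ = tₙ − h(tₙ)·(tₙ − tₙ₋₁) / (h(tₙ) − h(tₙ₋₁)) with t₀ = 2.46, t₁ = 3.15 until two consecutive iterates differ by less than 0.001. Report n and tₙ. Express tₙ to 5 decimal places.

n = 5, tₙ = 2.80174

h(2.46) = -8.4730640, h(3.15) = 10.6558750
t₂ = 3.1500000 − 10.6558750·(0.6900000)/(19.1289390) = 2.7656319;  |Δ| = 0.3843681
h(2.7656319) = -0.9839286
t₃ = 2.7656319 − (-0.9839286)·(-0.3843681)/(-11.6398036) = 2.7981231;  |Δ| = 0.0324912
h(2.7981231) = -0.0996234
t₄ = 2.7981231 − (-0.0996234)·(0.0324912)/(0.8843052) = 2.8017834;  |Δ| = 0.0036604
h(2.8017834) = 0.0011070
t₅ = 2.8017834 − 0.0011070·(0.0036604)/(0.1007304) = 2.8017432;  |Δ| = 0.0000402
|t₅ − t₄| = 0.0000402 < 0.001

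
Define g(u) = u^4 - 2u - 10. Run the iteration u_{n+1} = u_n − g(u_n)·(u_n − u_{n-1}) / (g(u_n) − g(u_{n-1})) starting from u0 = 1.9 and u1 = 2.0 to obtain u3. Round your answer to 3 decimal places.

1.929

g(1.9) = -0.76790, g(2.0) = 2.00000
u2 = 2.00000 − 2.00000·(2.00000 − 1.90000) / (2.00000 − (-0.76790)) = 2.00000 − (0.20000)/(2.76790) = 1.92774
g(1.92774) = -0.04539
u3 = 1.92774 − (-0.04539)·(1.92774 − 2.00000) / (-0.04539 − 2.00000) = 1.92774 − (0.00328)/(-2.04539) = 1.92935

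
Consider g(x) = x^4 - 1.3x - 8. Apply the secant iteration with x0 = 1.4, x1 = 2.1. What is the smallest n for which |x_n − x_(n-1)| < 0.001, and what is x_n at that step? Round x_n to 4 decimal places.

g(1.4) = -5.978400, g(2.1) = 8.718100
x2 = 2.100000 − 8.718100·(0.700000)/(14.696500) = 1.684754;  |Δ| = 0.415246
g(1.684754) = -2.133697
x3 = 1.684754 − (-2.133697)·(-0.415246)/(-10.851797) = 1.766400;  |Δ| = 0.081646
g(1.766400) = -0.560868
x4 = 1.766400 − (-0.560868)·(0.081646)/(1.572829) = 1.795515;  |Δ| = 0.029115
g(1.795515) = 0.059191
x5 = 1.795515 − 0.059191·(0.029115)/(0.620059) = 1.792736;  |Δ| = 0.002779
g(1.792736) = -0.001399
x6 = 1.792736 − (-0.001399)·(-0.002779)/(-0.060590) = 1.792800;  |Δ| = 0.000064
|x6 − x5| = 0.000064 < 0.001

n = 6, x_n = 1.7928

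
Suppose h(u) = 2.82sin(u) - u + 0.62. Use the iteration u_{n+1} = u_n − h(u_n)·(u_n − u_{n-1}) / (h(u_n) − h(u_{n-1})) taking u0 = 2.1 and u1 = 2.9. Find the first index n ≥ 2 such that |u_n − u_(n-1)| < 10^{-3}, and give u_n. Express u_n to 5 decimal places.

h(2.1) = 0.9542504, h(2.9) = -1.6053169
u2 = 2.9000000 − (-1.6053169)·(0.8000000)/(-2.5595673) = 2.3982537;  |Δ| = 0.5017463
h(2.3982537) = 0.1301810
u3 = 2.3982537 − 0.1301810·(-0.5017463)/(1.7354979) = 2.4358900;  |Δ| = 0.0376364
h(2.4358900) = 0.0130739
u4 = 2.4358900 − 0.0130739·(0.0376364)/(-0.1171071) = 2.4400918;  |Δ| = 0.0042018
h(2.4400918) = -0.0001628
u5 = 2.4400918 − (-0.0001628)·(0.0042018)/(-0.0132368) = 2.4400401;  |Δ| = 0.0000517
|u5 − u4| = 0.0000517 < 10^{-3}

n = 5, u_n = 2.44004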